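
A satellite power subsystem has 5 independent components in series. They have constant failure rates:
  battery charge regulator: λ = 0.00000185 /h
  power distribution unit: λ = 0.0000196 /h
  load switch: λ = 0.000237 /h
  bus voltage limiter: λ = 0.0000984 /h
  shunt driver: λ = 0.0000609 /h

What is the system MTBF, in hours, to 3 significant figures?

2390

Series of exponential components: λ_sys = Σ λ_i
λ_sys = 0.00000185 + 0.0000196 + 0.000237 + 0.0000984 + 0.0000609 = 4.1775e-04 /h
MTBF = 1 / λ_sys = 2390 h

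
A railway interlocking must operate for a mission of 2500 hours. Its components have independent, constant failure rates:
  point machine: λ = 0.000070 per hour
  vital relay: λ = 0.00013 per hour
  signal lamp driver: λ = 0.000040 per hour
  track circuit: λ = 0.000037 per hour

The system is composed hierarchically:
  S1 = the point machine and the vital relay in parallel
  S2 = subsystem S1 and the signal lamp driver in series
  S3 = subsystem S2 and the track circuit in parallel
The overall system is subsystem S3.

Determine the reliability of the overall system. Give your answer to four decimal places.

R(point machine) = exp(−0.000070 × 2500) = 0.839457
R(vital relay) = exp(−0.00013 × 2500) = 0.722527
R(signal lamp driver) = exp(−0.000040 × 2500) = 0.904837
R(track circuit) = exp(−0.000037 × 2500) = 0.911649
Parallel (point machine and vital relay): 1 − (1 − 0.839457)(1 − 0.722527) = 0.955454
Series ([0.955454] and signal lamp driver): 0.955454 × 0.904837 = 0.864530
Parallel ([0.864530] and track circuit): 1 − (1 − 0.864530)(1 − 0.911649) = 0.9880

0.9880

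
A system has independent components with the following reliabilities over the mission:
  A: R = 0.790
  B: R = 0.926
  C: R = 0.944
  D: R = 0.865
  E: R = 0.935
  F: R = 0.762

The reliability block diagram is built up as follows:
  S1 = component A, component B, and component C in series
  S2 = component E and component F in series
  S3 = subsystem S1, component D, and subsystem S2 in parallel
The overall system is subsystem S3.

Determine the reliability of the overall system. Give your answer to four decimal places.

Series (A, B, and C): 0.790000 × 0.926000 × 0.944000 = 0.690574
Series (E and F): 0.935000 × 0.762000 = 0.712470
Parallel ([0.690574], D, and [0.712470]): 1 − (1 − 0.690574)(1 − 0.865000)(1 − 0.712470) = 0.9880

0.9880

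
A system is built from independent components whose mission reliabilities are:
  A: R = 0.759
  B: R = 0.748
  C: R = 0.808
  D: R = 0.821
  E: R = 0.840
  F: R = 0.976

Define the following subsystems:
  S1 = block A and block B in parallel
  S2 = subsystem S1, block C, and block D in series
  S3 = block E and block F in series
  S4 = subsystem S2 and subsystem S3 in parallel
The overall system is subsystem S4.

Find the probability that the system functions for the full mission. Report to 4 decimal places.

0.9321

Parallel (A and B): 1 − (1 − 0.759000)(1 − 0.748000) = 0.939268
Series ([0.939268], C, and D): 0.939268 × 0.808000 × 0.821000 = 0.623080
Series (E and F): 0.840000 × 0.976000 = 0.819840
Parallel ([0.623080] and [0.819840]): 1 − (1 − 0.623080)(1 − 0.819840) = 0.9321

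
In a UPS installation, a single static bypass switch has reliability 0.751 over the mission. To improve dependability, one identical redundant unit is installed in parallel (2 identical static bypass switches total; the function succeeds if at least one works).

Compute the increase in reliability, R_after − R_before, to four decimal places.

R_before = 0.751
R_after = 1 − (1 − 0.751)^2 = 0.9380
ΔR = 0.9380 − 0.751 = 0.1870

0.1870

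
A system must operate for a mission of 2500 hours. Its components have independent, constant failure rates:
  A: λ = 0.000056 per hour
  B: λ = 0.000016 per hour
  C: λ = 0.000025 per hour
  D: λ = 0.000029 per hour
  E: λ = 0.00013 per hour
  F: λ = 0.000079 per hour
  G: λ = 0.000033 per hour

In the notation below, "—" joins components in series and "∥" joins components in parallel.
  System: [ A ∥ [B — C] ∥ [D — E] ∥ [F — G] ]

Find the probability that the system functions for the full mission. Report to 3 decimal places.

0.999

R(A) = exp(−0.000056 × 2500) = 0.86936
R(B) = exp(−0.000016 × 2500) = 0.96079
R(C) = exp(−0.000025 × 2500) = 0.93941
R(D) = exp(−0.000029 × 2500) = 0.93007
R(E) = exp(−0.00013 × 2500) = 0.72253
R(F) = exp(−0.000079 × 2500) = 0.82078
R(G) = exp(−0.000033 × 2500) = 0.92081
Series (B and C): 0.96079 × 0.93941 = 0.90258
Series (D and E): 0.93007 × 0.72253 = 0.67200
Series (F and G): 0.82078 × 0.92081 = 0.75578
Parallel (A, [0.90258], [0.67200], and [0.75578]): 1 − (1 − 0.86936)(1 − 0.90258)(1 − 0.67200)(1 − 0.75578) = 0.999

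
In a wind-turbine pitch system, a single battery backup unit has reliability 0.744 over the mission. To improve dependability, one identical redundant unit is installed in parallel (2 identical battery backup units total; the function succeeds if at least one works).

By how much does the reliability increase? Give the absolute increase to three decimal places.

R_before = 0.744
R_after = 1 − (1 − 0.744)^2 = 0.934
ΔR = 0.934 − 0.744 = 0.190

0.190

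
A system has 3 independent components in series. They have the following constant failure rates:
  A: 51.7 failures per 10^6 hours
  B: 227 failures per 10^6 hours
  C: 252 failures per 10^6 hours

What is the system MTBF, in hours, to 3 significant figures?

1880

Series of exponential components: λ_sys = Σ λ_i
λ_sys = 0.0000517 + 0.000227 + 0.000252 = 5.3070e-04 /h
MTBF = 1 / λ_sys = 1880 h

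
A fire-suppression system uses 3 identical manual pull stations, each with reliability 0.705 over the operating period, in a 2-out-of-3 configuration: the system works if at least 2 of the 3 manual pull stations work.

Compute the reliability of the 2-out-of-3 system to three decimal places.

0.790

R = Σ_{i=2}^{3} C(3,i) p^i (1−p)^{3−i} with p = 0.705
C(3,2)·0.705^2·0.295^1 = 0.43987
C(3,3)·0.705^3·0.295^0 = 0.35040
Sum = 0.790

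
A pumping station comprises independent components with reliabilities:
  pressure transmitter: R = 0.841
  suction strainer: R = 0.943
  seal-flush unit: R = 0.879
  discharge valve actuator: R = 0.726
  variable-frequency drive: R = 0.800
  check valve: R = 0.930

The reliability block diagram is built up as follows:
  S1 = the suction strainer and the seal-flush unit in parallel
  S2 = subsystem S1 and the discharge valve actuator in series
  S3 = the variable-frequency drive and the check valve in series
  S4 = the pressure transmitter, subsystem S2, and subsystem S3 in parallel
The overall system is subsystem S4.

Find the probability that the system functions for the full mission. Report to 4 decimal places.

Parallel (suction strainer and seal-flush unit): 1 − (1 − 0.943000)(1 − 0.879000) = 0.993103
Series ([0.993103] and discharge valve actuator): 0.993103 × 0.726000 = 0.720993
Series (variable-frequency drive and check valve): 0.800000 × 0.930000 = 0.744000
Parallel (pressure transmitter, [0.720993], and [0.744000]): 1 − (1 − 0.841000)(1 − 0.720993)(1 − 0.744000) = 0.9886

0.9886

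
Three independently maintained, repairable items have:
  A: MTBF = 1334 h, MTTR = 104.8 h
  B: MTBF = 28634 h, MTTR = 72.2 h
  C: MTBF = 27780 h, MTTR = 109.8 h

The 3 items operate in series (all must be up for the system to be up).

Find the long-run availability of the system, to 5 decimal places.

0.92119

A(A) = MTBF/(MTBF+MTTR) = 1334/(1334+104.8) = 0.927162
A(B) = MTBF/(MTBF+MTTR) = 28634/(28634+72.2) = 0.997485
A(C) = MTBF/(MTBF+MTTR) = 27780/(27780+109.8) = 0.996063
Series availability: 0.927162 × 0.997485 × 0.996063 = 0.92119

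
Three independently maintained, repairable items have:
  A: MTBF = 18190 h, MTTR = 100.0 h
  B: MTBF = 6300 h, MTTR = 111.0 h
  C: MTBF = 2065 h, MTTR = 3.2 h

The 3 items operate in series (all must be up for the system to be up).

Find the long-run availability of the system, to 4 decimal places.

A(A) = MTBF/(MTBF+MTTR) = 18190/(18190+100.0) = 0.994533
A(B) = MTBF/(MTBF+MTTR) = 6300/(6300+111.0) = 0.982686
A(C) = MTBF/(MTBF+MTTR) = 2065/(2065+3.2) = 0.998453
Series availability: 0.994533 × 0.982686 × 0.998453 = 0.9758

0.9758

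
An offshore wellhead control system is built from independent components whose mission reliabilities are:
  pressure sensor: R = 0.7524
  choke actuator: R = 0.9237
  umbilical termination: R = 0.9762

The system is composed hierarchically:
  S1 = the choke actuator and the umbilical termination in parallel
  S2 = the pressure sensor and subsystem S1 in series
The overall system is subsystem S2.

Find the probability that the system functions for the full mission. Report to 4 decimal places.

Parallel (choke actuator and umbilical termination): 1 − (1 − 0.923700)(1 − 0.976200) = 0.998184
Series (pressure sensor and [0.998184]): 0.752400 × 0.998184 = 0.7510

0.7510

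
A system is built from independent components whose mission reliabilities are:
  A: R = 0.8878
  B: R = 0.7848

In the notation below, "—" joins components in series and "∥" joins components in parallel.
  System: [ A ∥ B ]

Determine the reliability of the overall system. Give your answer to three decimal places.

0.976

Parallel (A and B): 1 − (1 − 0.88780)(1 − 0.78480) = 0.976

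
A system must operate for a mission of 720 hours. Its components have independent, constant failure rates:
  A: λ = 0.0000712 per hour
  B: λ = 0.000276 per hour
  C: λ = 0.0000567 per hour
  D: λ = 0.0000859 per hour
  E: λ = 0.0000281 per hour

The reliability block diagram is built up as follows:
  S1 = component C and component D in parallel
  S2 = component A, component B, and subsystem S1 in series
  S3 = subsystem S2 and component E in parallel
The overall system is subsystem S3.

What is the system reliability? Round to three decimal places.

R(A) = exp(−0.0000712 × 720) = 0.95003
R(B) = exp(−0.000276 × 720) = 0.81978
R(C) = exp(−0.0000567 × 720) = 0.96000
R(D) = exp(−0.0000859 × 720) = 0.94003
R(E) = exp(−0.0000281 × 720) = 0.97997
Parallel (C and D): 1 − (1 − 0.96000)(1 − 0.94003) = 0.99760
Series (A, B, and [0.99760]): 0.95003 × 0.81978 × 0.99760 = 0.77695
Parallel ([0.77695] and E): 1 − (1 − 0.77695)(1 − 0.97997) = 0.996

0.996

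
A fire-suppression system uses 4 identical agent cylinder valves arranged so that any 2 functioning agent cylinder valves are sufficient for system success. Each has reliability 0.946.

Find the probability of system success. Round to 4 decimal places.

0.9994

R = Σ_{i=2}^{4} C(4,i) p^i (1−p)^{4−i} with p = 0.946
C(4,2)·0.946^2·0.054^2 = 0.015657
C(4,3)·0.946^3·0.054^1 = 0.182864
C(4,4)·0.946^4·0.054^0 = 0.800875
Sum = 0.9994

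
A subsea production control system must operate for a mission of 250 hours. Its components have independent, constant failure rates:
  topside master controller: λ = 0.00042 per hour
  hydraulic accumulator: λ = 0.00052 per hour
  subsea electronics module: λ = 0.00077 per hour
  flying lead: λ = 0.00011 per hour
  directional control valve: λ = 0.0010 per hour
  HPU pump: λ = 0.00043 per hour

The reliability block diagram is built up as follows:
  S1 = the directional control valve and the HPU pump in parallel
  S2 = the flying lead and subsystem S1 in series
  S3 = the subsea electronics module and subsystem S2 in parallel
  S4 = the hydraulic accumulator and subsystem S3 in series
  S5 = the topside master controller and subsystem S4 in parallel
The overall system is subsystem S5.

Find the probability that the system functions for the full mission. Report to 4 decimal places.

R(topside master controller) = exp(−0.00042 × 250) = 0.900325
R(hydraulic accumulator) = exp(−0.00052 × 250) = 0.878095
R(subsea electronics module) = exp(−0.00077 × 250) = 0.824894
R(flying lead) = exp(−0.00011 × 250) = 0.972875
R(directional control valve) = exp(−0.0010 × 250) = 0.778801
R(HPU pump) = exp(−0.00043 × 250) = 0.898077
Parallel (directional control valve and HPU pump): 1 − (1 − 0.778801)(1 − 0.898077) = 0.977455
Series (flying lead and [0.977455]): 0.972875 × 0.977455 = 0.950942
Parallel (subsea electronics module and [0.950942]): 1 − (1 − 0.824894)(1 − 0.950942) = 0.991410
Series (hydraulic accumulator and [0.991410]): 0.878095 × 0.991410 = 0.870552
Parallel (topside master controller and [0.870552]): 1 − (1 − 0.900325)(1 − 0.870552) = 0.9871

0.9871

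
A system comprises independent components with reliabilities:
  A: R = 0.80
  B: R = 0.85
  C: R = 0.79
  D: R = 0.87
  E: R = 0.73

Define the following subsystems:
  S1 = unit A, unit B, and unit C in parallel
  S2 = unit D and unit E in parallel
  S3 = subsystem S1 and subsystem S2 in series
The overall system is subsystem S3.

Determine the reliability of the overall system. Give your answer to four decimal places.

0.9588

Parallel (A, B, and C): 1 − (1 − 0.800000)(1 − 0.850000)(1 − 0.790000) = 0.993700
Parallel (D and E): 1 − (1 − 0.870000)(1 − 0.730000) = 0.964900
Series ([0.993700] and [0.964900]): 0.993700 × 0.964900 = 0.9588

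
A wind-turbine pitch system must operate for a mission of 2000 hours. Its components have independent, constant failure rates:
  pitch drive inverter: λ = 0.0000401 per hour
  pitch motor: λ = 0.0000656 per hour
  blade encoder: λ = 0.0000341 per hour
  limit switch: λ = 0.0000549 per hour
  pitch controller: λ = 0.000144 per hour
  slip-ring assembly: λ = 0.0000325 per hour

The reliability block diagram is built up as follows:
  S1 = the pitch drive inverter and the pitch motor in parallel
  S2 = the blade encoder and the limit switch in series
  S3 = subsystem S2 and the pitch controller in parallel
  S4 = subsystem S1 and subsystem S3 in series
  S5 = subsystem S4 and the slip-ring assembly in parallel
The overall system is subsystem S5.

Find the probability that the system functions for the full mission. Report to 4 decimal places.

0.9969

R(pitch drive inverter) = exp(−0.0000401 × 2000) = 0.922932
R(pitch motor) = exp(−0.0000656 × 2000) = 0.877042
R(blade encoder) = exp(−0.0000341 × 2000) = 0.934074
R(limit switch) = exp(−0.0000549 × 2000) = 0.896013
R(pitch controller) = exp(−0.000144 × 2000) = 0.749762
R(slip-ring assembly) = exp(−0.0000325 × 2000) = 0.937067
Parallel (pitch drive inverter and pitch motor): 1 − (1 − 0.922932)(1 − 0.877042) = 0.990524
Series (blade encoder and limit switch): 0.934074 × 0.896013 = 0.836942
Parallel ([0.836942] and pitch controller): 1 − (1 − 0.836942)(1 − 0.749762) = 0.959197
Series ([0.990524] and [0.959197]): 0.990524 × 0.959197 = 0.950108
Parallel ([0.950108] and slip-ring assembly): 1 − (1 − 0.950108)(1 − 0.937067) = 0.9969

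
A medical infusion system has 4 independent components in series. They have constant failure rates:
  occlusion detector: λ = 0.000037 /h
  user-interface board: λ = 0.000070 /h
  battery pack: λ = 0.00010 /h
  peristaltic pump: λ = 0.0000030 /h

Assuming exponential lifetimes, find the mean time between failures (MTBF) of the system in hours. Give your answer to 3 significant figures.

Series of exponential components: λ_sys = Σ λ_i
λ_sys = 0.000037 + 0.000070 + 0.00010 + 0.0000030 = 2.1000e-04 /h
MTBF = 1 / λ_sys = 4760 h

4760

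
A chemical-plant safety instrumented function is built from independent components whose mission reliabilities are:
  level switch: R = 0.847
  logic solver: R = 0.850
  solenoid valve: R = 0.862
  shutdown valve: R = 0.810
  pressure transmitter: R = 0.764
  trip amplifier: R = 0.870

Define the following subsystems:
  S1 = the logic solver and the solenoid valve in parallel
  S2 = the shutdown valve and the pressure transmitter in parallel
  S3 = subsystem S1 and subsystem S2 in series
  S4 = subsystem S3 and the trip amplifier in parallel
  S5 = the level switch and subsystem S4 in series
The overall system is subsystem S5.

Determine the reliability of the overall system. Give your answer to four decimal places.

0.8399

Parallel (logic solver and solenoid valve): 1 − (1 − 0.850000)(1 − 0.862000) = 0.979300
Parallel (shutdown valve and pressure transmitter): 1 − (1 − 0.810000)(1 − 0.764000) = 0.955160
Series ([0.979300] and [0.955160]): 0.979300 × 0.955160 = 0.935388
Parallel ([0.935388] and trip amplifier): 1 − (1 − 0.935388)(1 − 0.870000) = 0.991600
Series (level switch and [0.991600]): 0.847000 × 0.991600 = 0.8399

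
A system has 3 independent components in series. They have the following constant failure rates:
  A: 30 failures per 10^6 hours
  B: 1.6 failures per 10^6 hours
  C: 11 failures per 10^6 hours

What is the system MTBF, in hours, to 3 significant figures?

23500

Series of exponential components: λ_sys = Σ λ_i
λ_sys = 0.000030 + 0.0000016 + 0.000011 = 4.2600e-05 /h
MTBF = 1 / λ_sys = 23500 h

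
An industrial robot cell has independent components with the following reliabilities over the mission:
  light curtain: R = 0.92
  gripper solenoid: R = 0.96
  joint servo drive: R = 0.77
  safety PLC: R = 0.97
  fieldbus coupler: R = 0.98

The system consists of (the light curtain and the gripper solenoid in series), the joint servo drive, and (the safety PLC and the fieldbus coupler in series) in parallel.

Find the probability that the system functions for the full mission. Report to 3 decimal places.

Series (light curtain and gripper solenoid): 0.92000 × 0.96000 = 0.88320
Series (safety PLC and fieldbus coupler): 0.97000 × 0.98000 = 0.95060
Parallel ([0.88320], joint servo drive, and [0.95060]): 1 − (1 − 0.88320)(1 − 0.77000)(1 − 0.95060) = 0.999

0.999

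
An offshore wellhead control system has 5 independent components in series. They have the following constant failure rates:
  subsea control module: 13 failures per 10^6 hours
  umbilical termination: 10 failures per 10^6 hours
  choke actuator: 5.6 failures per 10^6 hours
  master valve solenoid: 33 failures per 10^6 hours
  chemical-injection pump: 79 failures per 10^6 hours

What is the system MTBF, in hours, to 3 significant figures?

Series of exponential components: λ_sys = Σ λ_i
λ_sys = 0.000013 + 0.000010 + 0.0000056 + 0.000033 + 0.000079 = 1.4060e-04 /h
MTBF = 1 / λ_sys = 7110 h

7110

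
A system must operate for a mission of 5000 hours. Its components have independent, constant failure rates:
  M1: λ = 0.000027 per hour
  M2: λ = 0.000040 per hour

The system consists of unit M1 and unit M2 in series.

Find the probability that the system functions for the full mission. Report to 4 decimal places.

R(M1) = exp(−0.000027 × 5000) = 0.873716
R(M2) = exp(−0.000040 × 5000) = 0.818731
Series (M1 and M2): 0.873716 × 0.818731 = 0.7153

0.7153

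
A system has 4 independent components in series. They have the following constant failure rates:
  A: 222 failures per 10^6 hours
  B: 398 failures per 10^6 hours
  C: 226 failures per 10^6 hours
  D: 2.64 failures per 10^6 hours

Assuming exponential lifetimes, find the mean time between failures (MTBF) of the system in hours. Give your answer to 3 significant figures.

1180

Series of exponential components: λ_sys = Σ λ_i
λ_sys = 0.000222 + 0.000398 + 0.000226 + 0.00000264 = 8.4864e-04 /h
MTBF = 1 / λ_sys = 1180 h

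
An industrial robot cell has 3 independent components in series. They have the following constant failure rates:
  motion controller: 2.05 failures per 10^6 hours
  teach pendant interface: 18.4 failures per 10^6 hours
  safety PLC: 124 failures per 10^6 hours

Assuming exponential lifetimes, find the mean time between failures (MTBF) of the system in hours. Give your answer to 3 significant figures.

6920

Series of exponential components: λ_sys = Σ λ_i
λ_sys = 0.00000205 + 0.0000184 + 0.000124 = 1.4445e-04 /h
MTBF = 1 / λ_sys = 6920 h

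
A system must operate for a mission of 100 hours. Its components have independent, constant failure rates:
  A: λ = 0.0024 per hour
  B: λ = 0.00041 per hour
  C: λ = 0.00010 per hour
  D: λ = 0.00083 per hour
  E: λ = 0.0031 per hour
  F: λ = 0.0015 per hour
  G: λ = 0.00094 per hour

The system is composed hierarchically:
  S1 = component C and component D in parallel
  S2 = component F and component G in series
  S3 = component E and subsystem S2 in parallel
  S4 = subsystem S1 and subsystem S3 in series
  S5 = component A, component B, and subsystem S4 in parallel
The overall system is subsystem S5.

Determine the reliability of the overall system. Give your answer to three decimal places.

R(A) = exp(−0.0024 × 100) = 0.78663
R(B) = exp(−0.00041 × 100) = 0.95983
R(C) = exp(−0.00010 × 100) = 0.99005
R(D) = exp(−0.00083 × 100) = 0.92035
R(E) = exp(−0.0031 × 100) = 0.73345
R(F) = exp(−0.0015 × 100) = 0.86071
R(G) = exp(−0.00094 × 100) = 0.91028
Parallel (C and D): 1 − (1 − 0.99005)(1 − 0.92035) = 0.99921
Series (F and G): 0.86071 × 0.91028 = 0.78349
Parallel (E and [0.78349]): 1 − (1 − 0.73345)(1 − 0.78349) = 0.94229
Series ([0.99921] and [0.94229]): 0.99921 × 0.94229 = 0.94155
Parallel (A, B, and [0.94155]): 1 − (1 − 0.78663)(1 − 0.95983)(1 − 0.94155) = 0.999

0.999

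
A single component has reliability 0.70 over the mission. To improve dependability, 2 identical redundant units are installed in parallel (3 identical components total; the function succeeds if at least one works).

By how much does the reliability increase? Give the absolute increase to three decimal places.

0.273

R_before = 0.70
R_after = 1 − (1 − 0.70)^3 = 0.973
ΔR = 0.973 − 0.70 = 0.273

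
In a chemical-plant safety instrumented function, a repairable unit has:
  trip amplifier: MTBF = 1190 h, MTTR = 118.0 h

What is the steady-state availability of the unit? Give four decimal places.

A(trip amplifier) = MTBF/(MTBF+MTTR) = 1190/(1190+118.0) = 0.9098

0.9098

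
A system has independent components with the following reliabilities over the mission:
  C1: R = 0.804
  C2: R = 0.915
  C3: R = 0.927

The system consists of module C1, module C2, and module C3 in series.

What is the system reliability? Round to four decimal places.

Series (C1, C2, and C3): 0.804000 × 0.915000 × 0.927000 = 0.6820

0.6820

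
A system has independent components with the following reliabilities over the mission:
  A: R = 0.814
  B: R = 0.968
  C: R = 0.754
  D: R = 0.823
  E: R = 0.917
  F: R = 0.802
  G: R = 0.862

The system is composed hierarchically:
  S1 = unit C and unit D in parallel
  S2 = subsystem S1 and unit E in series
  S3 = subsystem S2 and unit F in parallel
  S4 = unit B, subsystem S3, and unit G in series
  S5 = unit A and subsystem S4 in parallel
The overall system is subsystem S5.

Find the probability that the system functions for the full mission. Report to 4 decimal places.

Parallel (C and D): 1 − (1 − 0.754000)(1 − 0.823000) = 0.956458
Series ([0.956458] and E): 0.956458 × 0.917000 = 0.877072
Parallel ([0.877072] and F): 1 − (1 − 0.877072)(1 − 0.802000) = 0.975660
Series (B, [0.975660], and G): 0.968000 × 0.975660 × 0.862000 = 0.814106
Parallel (A and [0.814106]): 1 − (1 − 0.814000)(1 − 0.814106) = 0.9654

0.9654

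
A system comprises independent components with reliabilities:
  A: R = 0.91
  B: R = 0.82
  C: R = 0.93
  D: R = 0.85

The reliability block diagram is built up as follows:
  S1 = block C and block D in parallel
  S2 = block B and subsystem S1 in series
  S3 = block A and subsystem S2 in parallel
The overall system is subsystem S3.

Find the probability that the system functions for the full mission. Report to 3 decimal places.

Parallel (C and D): 1 − (1 − 0.93000)(1 − 0.85000) = 0.98950
Series (B and [0.98950]): 0.82000 × 0.98950 = 0.81139
Parallel (A and [0.81139]): 1 − (1 − 0.91000)(1 − 0.81139) = 0.983

0.983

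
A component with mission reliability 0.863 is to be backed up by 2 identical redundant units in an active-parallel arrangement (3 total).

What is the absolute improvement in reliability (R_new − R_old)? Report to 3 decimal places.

R_before = 0.863
R_after = 1 − (1 − 0.863)^3 = 0.997
ΔR = 0.997 − 0.863 = 0.134

0.134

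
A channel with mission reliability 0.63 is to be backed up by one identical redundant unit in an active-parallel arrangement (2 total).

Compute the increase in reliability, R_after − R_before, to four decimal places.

0.2331

R_before = 0.63
R_after = 1 − (1 − 0.63)^2 = 0.8631
ΔR = 0.8631 − 0.63 = 0.2331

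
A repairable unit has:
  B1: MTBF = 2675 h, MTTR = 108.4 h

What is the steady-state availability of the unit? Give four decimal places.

0.9611

A(B1) = MTBF/(MTBF+MTTR) = 2675/(2675+108.4) = 0.9611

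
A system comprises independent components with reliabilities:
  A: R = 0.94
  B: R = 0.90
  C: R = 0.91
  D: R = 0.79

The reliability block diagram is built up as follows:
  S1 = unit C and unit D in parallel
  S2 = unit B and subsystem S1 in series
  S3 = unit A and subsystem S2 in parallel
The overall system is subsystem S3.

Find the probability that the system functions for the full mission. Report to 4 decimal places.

Parallel (C and D): 1 − (1 − 0.910000)(1 − 0.790000) = 0.981100
Series (B and [0.981100]): 0.900000 × 0.981100 = 0.882990
Parallel (A and [0.882990]): 1 − (1 − 0.940000)(1 − 0.882990) = 0.9930

0.9930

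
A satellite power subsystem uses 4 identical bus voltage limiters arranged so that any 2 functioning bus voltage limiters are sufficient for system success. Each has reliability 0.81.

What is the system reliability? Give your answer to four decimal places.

0.9765

R = Σ_{i=2}^{4} C(4,i) p^i (1−p)^{4−i} with p = 0.81
C(4,2)·0.81^2·0.19^2 = 0.142111
C(4,3)·0.81^3·0.19^1 = 0.403895
C(4,4)·0.81^4·0.19^0 = 0.430467
Sum = 0.9765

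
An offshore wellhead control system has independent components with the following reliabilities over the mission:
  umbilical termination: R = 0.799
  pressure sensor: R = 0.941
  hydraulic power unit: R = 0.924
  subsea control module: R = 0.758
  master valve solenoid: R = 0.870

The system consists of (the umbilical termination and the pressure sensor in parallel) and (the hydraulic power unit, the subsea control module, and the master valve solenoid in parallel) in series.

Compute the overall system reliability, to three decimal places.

0.986

Parallel (umbilical termination and pressure sensor): 1 − (1 − 0.79900)(1 − 0.94100) = 0.98814
Parallel (hydraulic power unit, subsea control module, and master valve solenoid): 1 − (1 − 0.92400)(1 − 0.75800)(1 − 0.87000) = 0.99761
Series ([0.98814] and [0.99761]): 0.98814 × 0.99761 = 0.986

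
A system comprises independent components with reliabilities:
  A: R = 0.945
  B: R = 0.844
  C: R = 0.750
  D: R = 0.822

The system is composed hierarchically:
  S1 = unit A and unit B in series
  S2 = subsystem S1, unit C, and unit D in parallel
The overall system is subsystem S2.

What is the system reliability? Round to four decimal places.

Series (A and B): 0.945000 × 0.844000 = 0.797580
Parallel ([0.797580], C, and D): 1 − (1 − 0.797580)(1 − 0.750000)(1 − 0.822000) = 0.9910

0.9910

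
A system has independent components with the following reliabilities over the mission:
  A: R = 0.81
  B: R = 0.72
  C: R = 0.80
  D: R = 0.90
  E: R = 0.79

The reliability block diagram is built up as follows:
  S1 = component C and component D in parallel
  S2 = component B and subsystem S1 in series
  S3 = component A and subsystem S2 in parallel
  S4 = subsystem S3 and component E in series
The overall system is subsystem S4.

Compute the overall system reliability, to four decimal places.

0.7458

Parallel (C and D): 1 − (1 − 0.800000)(1 − 0.900000) = 0.980000
Series (B and [0.980000]): 0.720000 × 0.980000 = 0.705600
Parallel (A and [0.705600]): 1 − (1 − 0.810000)(1 − 0.705600) = 0.944064
Series ([0.944064] and E): 0.944064 × 0.790000 = 0.7458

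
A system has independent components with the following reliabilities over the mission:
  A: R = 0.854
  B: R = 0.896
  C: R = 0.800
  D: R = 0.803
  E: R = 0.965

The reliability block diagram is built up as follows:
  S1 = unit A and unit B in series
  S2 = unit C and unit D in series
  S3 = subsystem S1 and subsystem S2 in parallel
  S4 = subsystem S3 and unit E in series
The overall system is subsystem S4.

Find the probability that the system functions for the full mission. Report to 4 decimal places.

Series (A and B): 0.854000 × 0.896000 = 0.765184
Series (C and D): 0.800000 × 0.803000 = 0.642400
Parallel ([0.765184] and [0.642400]): 1 − (1 − 0.765184)(1 − 0.642400) = 0.916030
Series ([0.916030] and E): 0.916030 × 0.965000 = 0.8840

0.8840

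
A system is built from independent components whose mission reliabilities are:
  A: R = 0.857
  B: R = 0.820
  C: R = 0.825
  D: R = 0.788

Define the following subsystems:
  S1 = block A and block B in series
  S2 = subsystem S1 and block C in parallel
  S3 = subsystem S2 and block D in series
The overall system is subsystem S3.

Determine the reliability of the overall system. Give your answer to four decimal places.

Series (A and B): 0.857000 × 0.820000 = 0.702740
Parallel ([0.702740] and C): 1 − (1 − 0.702740)(1 − 0.825000) = 0.947980
Series ([0.947980] and D): 0.947980 × 0.788000 = 0.7470

0.7470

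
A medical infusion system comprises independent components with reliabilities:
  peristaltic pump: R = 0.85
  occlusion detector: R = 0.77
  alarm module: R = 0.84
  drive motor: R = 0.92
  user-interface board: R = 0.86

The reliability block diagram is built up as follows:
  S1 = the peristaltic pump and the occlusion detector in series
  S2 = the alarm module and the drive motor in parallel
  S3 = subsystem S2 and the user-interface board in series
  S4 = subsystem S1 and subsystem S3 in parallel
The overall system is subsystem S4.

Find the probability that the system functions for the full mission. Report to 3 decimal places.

0.948

Series (peristaltic pump and occlusion detector): 0.85000 × 0.77000 = 0.65450
Parallel (alarm module and drive motor): 1 − (1 − 0.84000)(1 − 0.92000) = 0.98720
Series ([0.98720] and user-interface board): 0.98720 × 0.86000 = 0.84899
Parallel ([0.65450] and [0.84899]): 1 − (1 − 0.65450)(1 − 0.84899) = 0.948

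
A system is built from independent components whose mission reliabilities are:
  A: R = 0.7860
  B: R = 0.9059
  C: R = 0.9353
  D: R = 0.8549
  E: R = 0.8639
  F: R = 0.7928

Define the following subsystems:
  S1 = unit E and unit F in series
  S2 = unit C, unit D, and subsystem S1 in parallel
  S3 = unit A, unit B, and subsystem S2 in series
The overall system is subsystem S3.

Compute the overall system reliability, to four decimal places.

0.7099

Series (E and F): 0.863900 × 0.792800 = 0.684900
Parallel (C, D, and [0.684900]): 1 − (1 − 0.935300)(1 − 0.854900)(1 − 0.684900) = 0.997042
Series (A, B, and [0.997042]): 0.786000 × 0.905900 × 0.997042 = 0.7099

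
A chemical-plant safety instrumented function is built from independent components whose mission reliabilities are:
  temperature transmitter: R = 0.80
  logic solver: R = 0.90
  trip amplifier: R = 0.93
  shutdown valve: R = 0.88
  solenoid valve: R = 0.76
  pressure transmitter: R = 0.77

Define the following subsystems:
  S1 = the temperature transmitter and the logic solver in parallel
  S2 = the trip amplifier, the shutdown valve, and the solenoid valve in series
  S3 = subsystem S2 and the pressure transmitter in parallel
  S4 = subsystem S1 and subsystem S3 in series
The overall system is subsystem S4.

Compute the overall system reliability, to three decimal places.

0.895

Parallel (temperature transmitter and logic solver): 1 − (1 − 0.80000)(1 − 0.90000) = 0.98000
Series (trip amplifier, shutdown valve, and solenoid valve): 0.93000 × 0.88000 × 0.76000 = 0.62198
Parallel ([0.62198] and pressure transmitter): 1 − (1 − 0.62198)(1 − 0.77000) = 0.91306
Series ([0.98000] and [0.91306]): 0.98000 × 0.91306 = 0.895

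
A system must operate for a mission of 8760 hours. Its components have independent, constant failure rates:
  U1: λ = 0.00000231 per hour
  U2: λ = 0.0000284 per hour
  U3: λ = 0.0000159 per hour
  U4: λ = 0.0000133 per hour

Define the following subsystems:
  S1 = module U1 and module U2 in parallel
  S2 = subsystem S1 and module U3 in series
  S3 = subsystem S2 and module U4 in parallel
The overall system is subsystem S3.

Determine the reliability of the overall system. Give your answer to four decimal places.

R(U1) = exp(−0.00000231 × 8760) = 0.979968
R(U2) = exp(−0.0000284 × 8760) = 0.779748
R(U3) = exp(−0.0000159 × 8760) = 0.869981
R(U4) = exp(−0.0000133 × 8760) = 0.890023
Parallel (U1 and U2): 1 − (1 − 0.979968)(1 − 0.779748) = 0.995588
Series ([0.995588] and U3): 0.995588 × 0.869981 = 0.866143
Parallel ([0.866143] and U4): 1 − (1 − 0.866143)(1 − 0.890023) = 0.9853

0.9853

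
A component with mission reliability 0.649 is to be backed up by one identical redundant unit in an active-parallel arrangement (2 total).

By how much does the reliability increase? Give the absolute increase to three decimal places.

0.228

R_before = 0.649
R_after = 1 − (1 − 0.649)^2 = 0.877
ΔR = 0.877 − 0.649 = 0.228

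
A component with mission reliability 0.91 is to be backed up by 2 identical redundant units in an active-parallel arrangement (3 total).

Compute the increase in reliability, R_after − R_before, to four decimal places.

0.0893

R_before = 0.91
R_after = 1 − (1 − 0.91)^3 = 0.9993
ΔR = 0.9993 − 0.91 = 0.0893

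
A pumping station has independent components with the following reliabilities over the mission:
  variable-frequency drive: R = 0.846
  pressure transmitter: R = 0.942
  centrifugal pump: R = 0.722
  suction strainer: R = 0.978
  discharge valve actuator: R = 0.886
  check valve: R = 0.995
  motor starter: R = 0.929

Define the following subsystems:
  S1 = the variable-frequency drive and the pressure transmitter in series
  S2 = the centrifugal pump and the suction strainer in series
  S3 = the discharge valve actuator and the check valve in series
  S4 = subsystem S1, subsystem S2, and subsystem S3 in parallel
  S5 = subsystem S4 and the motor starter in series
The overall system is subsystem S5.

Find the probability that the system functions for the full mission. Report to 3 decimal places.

Series (variable-frequency drive and pressure transmitter): 0.84600 × 0.94200 = 0.79693
Series (centrifugal pump and suction strainer): 0.72200 × 0.97800 = 0.70612
Series (discharge valve actuator and check valve): 0.88600 × 0.99500 = 0.88157
Parallel ([0.79693], [0.70612], and [0.88157]): 1 − (1 − 0.79693)(1 − 0.70612)(1 − 0.88157) = 0.99293
Series ([0.99293] and motor starter): 0.99293 × 0.92900 = 0.922

0.922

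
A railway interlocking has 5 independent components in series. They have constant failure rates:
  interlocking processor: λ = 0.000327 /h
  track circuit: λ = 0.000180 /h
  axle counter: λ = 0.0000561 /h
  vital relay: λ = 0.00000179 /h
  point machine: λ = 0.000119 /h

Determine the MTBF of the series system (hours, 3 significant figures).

Series of exponential components: λ_sys = Σ λ_i
λ_sys = 0.000327 + 0.000180 + 0.0000561 + 0.00000179 + 0.000119 = 6.8389e-04 /h
MTBF = 1 / λ_sys = 1460 h

1460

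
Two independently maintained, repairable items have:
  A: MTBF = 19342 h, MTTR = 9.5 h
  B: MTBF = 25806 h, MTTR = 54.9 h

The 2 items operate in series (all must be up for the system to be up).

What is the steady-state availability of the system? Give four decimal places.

0.9974

A(A) = MTBF/(MTBF+MTTR) = 19342/(19342+9.5) = 0.999509
A(B) = MTBF/(MTBF+MTTR) = 25806/(25806+54.9) = 0.997877
Series availability: 0.999509 × 0.997877 = 0.9974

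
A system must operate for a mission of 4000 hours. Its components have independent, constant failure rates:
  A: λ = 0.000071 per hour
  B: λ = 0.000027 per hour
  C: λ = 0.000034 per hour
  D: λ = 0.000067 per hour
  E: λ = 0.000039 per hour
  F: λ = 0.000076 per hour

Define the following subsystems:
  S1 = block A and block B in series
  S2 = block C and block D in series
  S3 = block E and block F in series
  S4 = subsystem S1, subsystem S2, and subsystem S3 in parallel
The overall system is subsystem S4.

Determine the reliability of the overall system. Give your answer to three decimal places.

0.960

R(A) = exp(−0.000071 × 4000) = 0.75277
R(B) = exp(−0.000027 × 4000) = 0.89763
R(C) = exp(−0.000034 × 4000) = 0.87284
R(D) = exp(−0.000067 × 4000) = 0.76491
R(E) = exp(−0.000039 × 4000) = 0.85556
R(F) = exp(−0.000076 × 4000) = 0.73786
Series (A and B): 0.75277 × 0.89763 = 0.67571
Series (C and D): 0.87284 × 0.76491 = 0.66764
Series (E and F): 0.85556 × 0.73786 = 0.63128
Parallel ([0.67571], [0.66764], and [0.63128]): 1 − (1 − 0.67571)(1 − 0.66764)(1 − 0.63128) = 0.960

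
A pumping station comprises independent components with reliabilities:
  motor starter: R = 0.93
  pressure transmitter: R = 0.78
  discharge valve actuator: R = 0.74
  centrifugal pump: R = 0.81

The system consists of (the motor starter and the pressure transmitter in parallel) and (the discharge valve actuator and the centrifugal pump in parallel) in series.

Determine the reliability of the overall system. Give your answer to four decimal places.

Parallel (motor starter and pressure transmitter): 1 − (1 − 0.930000)(1 − 0.780000) = 0.984600
Parallel (discharge valve actuator and centrifugal pump): 1 − (1 − 0.740000)(1 − 0.810000) = 0.950600
Series ([0.984600] and [0.950600]): 0.984600 × 0.950600 = 0.9360

0.9360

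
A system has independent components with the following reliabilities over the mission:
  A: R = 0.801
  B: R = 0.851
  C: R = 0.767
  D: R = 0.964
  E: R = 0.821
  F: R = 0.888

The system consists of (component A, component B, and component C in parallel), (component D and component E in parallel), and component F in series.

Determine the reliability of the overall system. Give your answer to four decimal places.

0.8762

Parallel (A, B, and C): 1 − (1 − 0.801000)(1 − 0.851000)(1 − 0.767000) = 0.993091
Parallel (D and E): 1 − (1 − 0.964000)(1 − 0.821000) = 0.993556
Series ([0.993091], [0.993556], and F): 0.993091 × 0.993556 × 0.888000 = 0.8762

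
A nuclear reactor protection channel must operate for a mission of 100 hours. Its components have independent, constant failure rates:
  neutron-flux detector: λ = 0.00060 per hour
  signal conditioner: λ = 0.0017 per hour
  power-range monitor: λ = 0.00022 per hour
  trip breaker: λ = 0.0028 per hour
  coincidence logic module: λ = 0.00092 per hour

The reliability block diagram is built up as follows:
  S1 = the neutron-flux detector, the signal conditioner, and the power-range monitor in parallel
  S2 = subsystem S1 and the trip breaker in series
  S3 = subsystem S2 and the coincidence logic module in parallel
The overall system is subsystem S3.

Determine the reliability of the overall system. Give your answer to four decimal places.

R(neutron-flux detector) = exp(−0.00060 × 100) = 0.941765
R(signal conditioner) = exp(−0.0017 × 100) = 0.843665
R(power-range monitor) = exp(−0.00022 × 100) = 0.978240
R(trip breaker) = exp(−0.0028 × 100) = 0.755784
R(coincidence logic module) = exp(−0.00092 × 100) = 0.912105
Parallel (neutron-flux detector, signal conditioner, and power-range monitor): 1 − (1 − 0.941765)(1 − 0.843665)(1 − 0.978240) = 0.999802
Series ([0.999802] and trip breaker): 0.999802 × 0.755784 = 0.755634
Parallel ([0.755634] and coincidence logic module): 1 − (1 − 0.755634)(1 − 0.912105) = 0.9785

0.9785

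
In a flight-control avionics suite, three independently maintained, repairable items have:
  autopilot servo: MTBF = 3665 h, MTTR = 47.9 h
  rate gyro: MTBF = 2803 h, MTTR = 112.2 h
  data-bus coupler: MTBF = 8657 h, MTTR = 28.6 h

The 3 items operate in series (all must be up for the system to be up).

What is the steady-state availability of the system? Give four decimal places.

0.9460

A(autopilot servo) = MTBF/(MTBF+MTTR) = 3665/(3665+47.9) = 0.987099
A(rate gyro) = MTBF/(MTBF+MTTR) = 2803/(2803+112.2) = 0.961512
A(data-bus coupler) = MTBF/(MTBF+MTTR) = 8657/(8657+28.6) = 0.996707
Series availability: 0.987099 × 0.961512 × 0.996707 = 0.9460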